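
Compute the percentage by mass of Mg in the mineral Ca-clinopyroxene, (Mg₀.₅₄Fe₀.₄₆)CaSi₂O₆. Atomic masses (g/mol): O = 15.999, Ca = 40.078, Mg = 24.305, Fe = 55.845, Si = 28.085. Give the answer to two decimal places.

5.68 mass %

Molar mass of (Mg₀.₅₄Fe₀.₄₆)CaSi₂O₆: 0.54·24.305 + 0.46·55.845 + 1·40.078 + 2·28.085 + 6·15.999 = 231.055 g/mol.
Mass of Mg per formula unit: 0.54 × 24.305 = 13.125 g.
Weight fraction Mg = 13.125 / 231.055 = 0.0568.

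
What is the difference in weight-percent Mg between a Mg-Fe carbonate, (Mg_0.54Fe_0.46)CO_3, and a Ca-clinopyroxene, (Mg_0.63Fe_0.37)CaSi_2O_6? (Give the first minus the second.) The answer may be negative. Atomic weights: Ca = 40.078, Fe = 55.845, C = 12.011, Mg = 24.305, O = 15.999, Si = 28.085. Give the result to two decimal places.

6.57 percentage points

First mineral: 13.125 g Mg in 98.821 g formula = 13.28 wt% Mg.
Second mineral: 15.312 g Mg in 228.217 g formula = 6.71 wt% Mg.
13.28% − 6.71% gives a difference of 6.57 percentage points.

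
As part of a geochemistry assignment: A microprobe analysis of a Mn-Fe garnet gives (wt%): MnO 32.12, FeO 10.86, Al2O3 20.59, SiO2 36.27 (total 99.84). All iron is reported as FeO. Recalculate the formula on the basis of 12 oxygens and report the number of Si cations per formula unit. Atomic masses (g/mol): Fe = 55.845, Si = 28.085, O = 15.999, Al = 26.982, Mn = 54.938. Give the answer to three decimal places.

MnO: 32.12/70.937 = 0.45280 mol → 0.45280 mol Mn, 0.45280 mol O.
FeO: 10.86/71.844 = 0.15116 mol → 0.15116 mol Fe, 0.15116 mol O.
Al2O3: 20.59/101.961 = 0.20194 mol → 0.40388 mol Al, 0.60582 mol O.
SiO2: 36.27/60.083 = 0.60366 mol → 0.60366 mol Si, 1.20732 mol O.
Total oxygen = 2.41710 mol. Normalization factor = 12/2.41710 = 4.96463.
Si per 12 O = 0.60366 × 4.96463 = 2.997.

2.997 Si apfu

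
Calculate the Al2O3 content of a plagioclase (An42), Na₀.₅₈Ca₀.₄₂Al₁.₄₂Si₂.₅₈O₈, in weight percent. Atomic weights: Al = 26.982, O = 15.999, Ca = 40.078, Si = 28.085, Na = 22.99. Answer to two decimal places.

M(Na₀.₅₈Ca₀.₄₂Al₁.₄₂Si₂.₅₈O₈) = 268.933 g/mol; M(Al2O3) = 101.961 g/mol.
Moles Al2O3 per formula unit = 1.42 Al ÷ 2 = 0.7100.
Al2O3 fraction = (0.7100 × 101.961) / 268.933 = 72.392/268.933 = 0.2692.

26.92 wt%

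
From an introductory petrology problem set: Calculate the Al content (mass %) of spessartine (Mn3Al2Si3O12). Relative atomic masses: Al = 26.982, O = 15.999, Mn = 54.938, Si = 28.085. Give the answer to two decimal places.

Formula mass = 3·54.938 + 2·26.982 + 3·28.085 + 12·15.999 = 495.021 g/mol, of which 53.964 g is Al.
So Al makes up 53.964/495.021 = 0.1090 of the mass, i.e. 10.90%.

10.90 mass %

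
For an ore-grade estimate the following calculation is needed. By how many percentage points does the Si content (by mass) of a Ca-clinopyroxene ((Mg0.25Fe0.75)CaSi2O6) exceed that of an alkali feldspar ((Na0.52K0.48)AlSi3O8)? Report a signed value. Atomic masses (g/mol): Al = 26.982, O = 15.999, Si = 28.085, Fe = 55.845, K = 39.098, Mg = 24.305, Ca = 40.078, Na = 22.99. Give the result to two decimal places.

-7.83 percentage points

Si in (Mg0.25Fe0.75)CaSi2O6: molar mass 240.202 g/mol; 2×28.085 = 56.170 g → 23.38 wt%.
Si in (Na0.52K0.48)AlSi3O8: molar mass 269.951 g/mol; 3×28.085 = 84.255 g → 31.21 wt%.
Difference = 23.38 − 31.21 = -7.83 percentage points.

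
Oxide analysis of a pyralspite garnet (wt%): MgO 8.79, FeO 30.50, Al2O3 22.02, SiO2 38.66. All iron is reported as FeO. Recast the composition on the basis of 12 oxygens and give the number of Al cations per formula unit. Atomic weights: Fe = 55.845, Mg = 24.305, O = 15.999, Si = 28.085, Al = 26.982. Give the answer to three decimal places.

MgO: 8.79/40.304 = 0.21809 mol → 0.21809 mol Mg, 0.21809 mol O.
FeO: 30.50/71.844 = 0.42453 mol → 0.42453 mol Fe, 0.42453 mol O.
Al2O3: 22.02/101.961 = 0.21596 mol → 0.43192 mol Al, 0.64788 mol O.
SiO2: 38.66/60.083 = 0.64344 mol → 0.64344 mol Si, 1.28688 mol O.
Total oxygen = 2.57738 mol. Normalization factor = 12/2.57738 = 4.65589.
Al per 12 O = 0.43192 × 4.65589 = 2.011.

2.011 Al apfu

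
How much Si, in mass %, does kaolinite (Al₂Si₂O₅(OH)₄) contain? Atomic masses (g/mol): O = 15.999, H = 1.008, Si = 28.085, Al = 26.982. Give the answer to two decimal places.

Formula mass = 2·26.982 + 2·28.085 + 9·15.999 + 4·1.008 = 258.157 g/mol, of which 56.170 g is Si.
So Si makes up 56.170/258.157 = 0.2176 of the mass, i.e. 21.76%.

21.76 mass %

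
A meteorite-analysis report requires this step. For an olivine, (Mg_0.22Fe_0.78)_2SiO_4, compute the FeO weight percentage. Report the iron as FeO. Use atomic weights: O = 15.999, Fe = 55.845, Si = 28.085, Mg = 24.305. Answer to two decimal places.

59.02 wt%

M((Mg_0.22Fe_0.78)_2SiO_4) = 189.893 g/mol; M(FeO) = 71.844 g/mol.
Moles FeO per formula unit = 1.56 Fe ÷ 1 = 1.5600.
FeO fraction = (1.5600 × 71.844) / 189.893 = 112.077/189.893 = 0.5902.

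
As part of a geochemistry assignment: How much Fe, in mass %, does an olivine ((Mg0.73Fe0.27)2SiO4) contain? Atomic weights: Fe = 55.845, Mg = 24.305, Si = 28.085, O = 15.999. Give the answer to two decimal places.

19.12 mass %

Molar mass of (Mg0.73Fe0.27)2SiO4: 1.46·24.305 + 0.54·55.845 + 1·28.085 + 4·15.999 = 157.723 g/mol.
Mass of Fe per formula unit: 0.54 × 55.845 = 30.156 g.
Weight fraction Fe = 30.156 / 157.723 = 0.1912.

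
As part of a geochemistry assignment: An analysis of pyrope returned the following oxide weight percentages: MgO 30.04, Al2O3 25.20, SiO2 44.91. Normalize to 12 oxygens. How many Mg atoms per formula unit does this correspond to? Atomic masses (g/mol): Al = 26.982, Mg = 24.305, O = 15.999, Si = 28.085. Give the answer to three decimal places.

3.000 Mg apfu

MgO: 30.04/40.304 = 0.74534 mol → 0.74534 mol Mg, 0.74534 mol O.
Al2O3: 25.20/101.961 = 0.24715 mol → 0.49430 mol Al, 0.74145 mol O.
SiO2: 44.91/60.083 = 0.74747 mol → 0.74747 mol Si, 1.49494 mol O.
Total oxygen = 2.98173 mol. Normalization factor = 12/2.98173 = 4.02451.
Mg per 12 O = 0.74534 × 4.02451 = 3.000.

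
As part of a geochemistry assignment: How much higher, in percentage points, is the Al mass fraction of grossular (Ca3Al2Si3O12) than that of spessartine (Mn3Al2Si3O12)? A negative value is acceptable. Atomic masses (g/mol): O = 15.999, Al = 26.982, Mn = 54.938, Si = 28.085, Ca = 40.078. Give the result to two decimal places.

1.08 percentage points

M(Ca3Al2Si3O12) = 450.441 g/mol, so wt% Al = 53.964/450.441 × 100 = 11.98%.
M(Mn3Al2Si3O12) = 495.021 g/mol, so wt% Al = 53.964/495.021 × 100 = 10.90%.
11.98 − 10.90 = 1.08 pp.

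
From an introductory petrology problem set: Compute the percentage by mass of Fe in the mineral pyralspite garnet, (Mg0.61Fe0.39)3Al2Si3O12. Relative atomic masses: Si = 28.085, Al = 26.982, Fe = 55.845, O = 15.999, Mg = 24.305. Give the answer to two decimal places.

14.85 weight percent

Molar mass of (Mg0.61Fe0.39)3Al2Si3O12: 1.83*24.305 + 1.17*55.845 + 2*26.982 + 3*28.085 + 12*15.999 = 440.024 g/mol.
Mass of Fe per formula unit: 1.17 × 55.845 = 65.339 g.
Weight fraction Fe = 65.339 / 440.024 = 0.1485.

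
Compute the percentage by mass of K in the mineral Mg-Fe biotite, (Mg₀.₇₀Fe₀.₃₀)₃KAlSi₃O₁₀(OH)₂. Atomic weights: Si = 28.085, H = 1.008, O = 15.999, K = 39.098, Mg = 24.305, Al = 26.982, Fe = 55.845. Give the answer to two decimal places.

8.77 mass %

Molar mass of (Mg₀.₇₀Fe₀.₃₀)₃KAlSi₃O₁₀(OH)₂: 2.10*24.305 + 0.90*55.845 + 1*39.098 + 1*26.982 + 3*28.085 + 12*15.999 + 2*1.008 = 445.640 g/mol.
Mass of K per formula unit: 1 × 39.098 = 39.098 g.
Weight fraction K = 39.098 / 445.640 = 0.0877.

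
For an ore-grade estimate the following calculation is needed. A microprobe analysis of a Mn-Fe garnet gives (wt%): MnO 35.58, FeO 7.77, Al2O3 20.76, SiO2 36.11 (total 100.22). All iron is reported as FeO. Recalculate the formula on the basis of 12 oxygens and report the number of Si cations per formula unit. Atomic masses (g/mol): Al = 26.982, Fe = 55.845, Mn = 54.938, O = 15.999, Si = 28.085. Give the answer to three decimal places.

MnO: 35.58/70.937 = 0.50157 mol → 0.50157 mol Mn, 0.50157 mol O.
FeO: 7.77/71.844 = 0.10815 mol → 0.10815 mol Fe, 0.10815 mol O.
Al2O3: 20.76/101.961 = 0.20361 mol → 0.40722 mol Al, 0.61083 mol O.
SiO2: 36.11/60.083 = 0.60100 mol → 0.60100 mol Si, 1.20200 mol O.
Total oxygen = 2.42255 mol. Normalization factor = 12/2.42255 = 4.95346.
Si per 12 O = 0.60100 × 4.95346 = 2.977.

2.977 Si apfu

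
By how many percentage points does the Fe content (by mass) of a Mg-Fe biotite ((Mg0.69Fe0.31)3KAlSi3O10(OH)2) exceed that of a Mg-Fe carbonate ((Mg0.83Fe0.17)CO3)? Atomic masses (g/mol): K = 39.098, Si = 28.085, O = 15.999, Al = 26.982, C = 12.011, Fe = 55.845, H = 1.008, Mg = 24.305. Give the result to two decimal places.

First mineral: 51.936 g Fe in 446.586 g formula = 11.63 wt% Fe.
Second mineral: 9.494 g Fe in 89.675 g formula = 10.59 wt% Fe.
11.63% − 10.59% gives a difference of 1.04 percentage points.

1.04 percentage points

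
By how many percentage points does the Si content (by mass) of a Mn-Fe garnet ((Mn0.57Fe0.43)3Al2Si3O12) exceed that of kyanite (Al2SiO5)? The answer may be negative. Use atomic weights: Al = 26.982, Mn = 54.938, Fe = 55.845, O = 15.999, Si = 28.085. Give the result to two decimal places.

Si in (Mn0.57Fe0.43)3Al2Si3O12: molar mass 496.191 g/mol; 3×28.085 = 84.255 g → 16.98 wt%.
Si in Al2SiO5: molar mass 162.044 g/mol; 1×28.085 = 28.085 g → 17.33 wt%.
Difference = 16.98 − 17.33 = -0.35 percentage points.

-0.35 percentage points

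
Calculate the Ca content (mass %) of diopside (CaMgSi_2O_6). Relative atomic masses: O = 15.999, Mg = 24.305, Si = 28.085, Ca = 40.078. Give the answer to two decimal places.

18.51 mass %

Molar mass of CaMgSi_2O_6: 1*40.078 + 1*24.305 + 2*28.085 + 6*15.999 = 216.547 g/mol.
Mass of Ca per formula unit: 1 × 40.078 = 40.078 g.
Weight fraction Ca = 40.078 / 216.547 = 0.1851.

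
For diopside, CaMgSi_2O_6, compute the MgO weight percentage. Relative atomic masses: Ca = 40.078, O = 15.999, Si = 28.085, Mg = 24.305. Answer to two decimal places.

Formula mass = 216.547 g/mol.
1 Mg → 1.0000 mol MgO per formula unit; M(MgO) = 40.304, so MgO mass = 40.304 g.
40.304/216.547 × 100 = 18.61 wt%.

18.61 wt%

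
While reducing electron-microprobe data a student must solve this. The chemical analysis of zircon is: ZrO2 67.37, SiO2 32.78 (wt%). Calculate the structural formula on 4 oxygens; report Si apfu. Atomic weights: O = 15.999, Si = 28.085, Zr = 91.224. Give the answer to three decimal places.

ZrO2: 67.37/123.222 = 0.54674 mol → 0.54674 mol Zr, 1.09348 mol O.
SiO2: 32.78/60.083 = 0.54558 mol → 0.54558 mol Si, 1.09116 mol O.
Total oxygen = 2.18464 mol. Normalization factor = 4/2.18464 = 1.83097.
Si per 4 O = 0.54558 × 1.83097 = 0.999.

0.999 Si apfu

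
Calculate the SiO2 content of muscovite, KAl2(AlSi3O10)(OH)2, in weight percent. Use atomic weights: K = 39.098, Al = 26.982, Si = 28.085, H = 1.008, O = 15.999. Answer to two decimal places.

Molar mass of KAl2(AlSi3O10)(OH)2 = 1·39.098 + 3·26.982 + 3·28.085 + 12·15.999 + 2·1.008 = 398.303 g/mol.
Each formula unit contains 3 Si, equivalent to 3/1 = 3.0000 mol SiO2.
M(SiO2) = 1×28.085 + 2×15.999 = 60.083 g/mol.
Mass of SiO2 per formula unit = 3.0000 × 60.083 = 180.249 g.
SiO2 wt% = 180.249 / 398.303 × 100 = 45.25%.

45.25 wt%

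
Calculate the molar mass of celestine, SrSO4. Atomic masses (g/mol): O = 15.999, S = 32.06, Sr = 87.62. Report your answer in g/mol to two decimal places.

The formula mass is the sum 1*87.62 + 1*32.06 + 4*15.999.

183.68 g/mol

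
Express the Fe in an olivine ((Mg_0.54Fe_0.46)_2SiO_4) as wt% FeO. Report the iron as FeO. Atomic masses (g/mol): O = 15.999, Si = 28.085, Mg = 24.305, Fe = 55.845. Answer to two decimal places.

38.95 wt%

Formula mass = 169.708 g/mol.
0.92 Fe → 0.9200 mol FeO per formula unit; M(FeO) = 71.844, so FeO mass = 66.096 g.
66.096/169.708 × 100 = 38.95 wt%.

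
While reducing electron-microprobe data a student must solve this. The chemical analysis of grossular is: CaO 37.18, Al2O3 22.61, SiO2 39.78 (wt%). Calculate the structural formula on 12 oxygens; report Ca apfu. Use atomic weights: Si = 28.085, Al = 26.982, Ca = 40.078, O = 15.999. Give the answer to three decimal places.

3.000 Ca apfu

37.18 wt% CaO ÷ 56.077 g/mol = 0.66302 mol, giving 0.66302 Ca and 0.66302 O.
22.61 wt% Al2O3 ÷ 101.961 g/mol = 0.22175 mol, giving 0.44350 Al and 0.66525 O.
39.78 wt% SiO2 ÷ 60.083 g/mol = 0.66208 mol, giving 0.66208 Si and 1.32416 O.
Oxygen sums to 2.65243; scaling by 12/2.65243 = 4.52415 puts the formula on 12 O.
Ca: 0.66302 × 4.52415 = 3.000 atoms per formula unit.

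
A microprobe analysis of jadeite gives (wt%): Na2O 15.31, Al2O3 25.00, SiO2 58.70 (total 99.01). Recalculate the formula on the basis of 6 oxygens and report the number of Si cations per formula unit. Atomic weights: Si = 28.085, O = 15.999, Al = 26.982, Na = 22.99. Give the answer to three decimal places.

1.996 Si apfu

15.31 wt% Na2O ÷ 61.979 g/mol = 0.24702 mol, giving 0.49404 Na and 0.24702 O.
25.00 wt% Al2O3 ÷ 101.961 g/mol = 0.24519 mol, giving 0.49038 Al and 0.73557 O.
58.70 wt% SiO2 ÷ 60.083 g/mol = 0.97698 mol, giving 0.97698 Si and 1.95396 O.
Oxygen sums to 2.93655; scaling by 6/2.93655 = 2.04321 puts the formula on 6 O.
Si: 0.97698 × 2.04321 = 1.996 atoms per formula unit.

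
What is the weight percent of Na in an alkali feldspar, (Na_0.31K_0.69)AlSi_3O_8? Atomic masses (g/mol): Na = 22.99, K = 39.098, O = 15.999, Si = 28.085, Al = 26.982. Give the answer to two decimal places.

Molar mass of (Na_0.31K_0.69)AlSi_3O_8: 0.31×22.99 + 0.69×39.098 + 1×26.982 + 3×28.085 + 8×15.999 = 273.334 g/mol.
Mass of Na per formula unit: 0.31 × 22.99 = 7.127 g.
Weight fraction Na = 7.127 / 273.334 = 0.0261.

2.61 wt%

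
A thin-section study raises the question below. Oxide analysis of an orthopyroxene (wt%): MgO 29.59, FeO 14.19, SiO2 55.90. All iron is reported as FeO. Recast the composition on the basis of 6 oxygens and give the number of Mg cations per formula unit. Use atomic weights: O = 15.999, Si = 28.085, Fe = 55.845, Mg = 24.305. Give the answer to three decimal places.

29.59 wt% MgO ÷ 40.304 g/mol = 0.73417 mol, giving 0.73417 Mg and 0.73417 O.
14.19 wt% FeO ÷ 71.844 g/mol = 0.19751 mol, giving 0.19751 Fe and 0.19751 O.
55.90 wt% SiO2 ÷ 60.083 g/mol = 0.93038 mol, giving 0.93038 Si and 1.86076 O.
Oxygen sums to 2.79244; scaling by 6/2.79244 = 2.14866 puts the formula on 6 O.
Mg: 0.73417 × 2.14866 = 1.577 atoms per formula unit.

1.577 Mg apfu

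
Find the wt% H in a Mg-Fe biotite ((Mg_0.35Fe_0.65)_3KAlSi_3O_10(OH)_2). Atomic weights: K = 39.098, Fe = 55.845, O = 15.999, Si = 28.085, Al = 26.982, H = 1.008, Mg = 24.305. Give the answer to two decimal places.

Molar mass of (Mg_0.35Fe_0.65)_3KAlSi_3O_10(OH)_2: 1.05*24.305 + 1.95*55.845 + 1*39.098 + 1*26.982 + 3*28.085 + 12*15.999 + 2*1.008 = 478.757 g/mol.
Mass of H per formula unit: 2 × 1.008 = 2.016 g.
Weight fraction H = 2.016 / 478.757 = 0.0042.

0.42 wt%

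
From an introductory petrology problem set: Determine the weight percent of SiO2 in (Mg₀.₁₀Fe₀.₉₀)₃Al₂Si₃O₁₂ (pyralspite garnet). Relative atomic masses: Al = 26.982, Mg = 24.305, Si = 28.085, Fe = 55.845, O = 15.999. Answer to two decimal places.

Molar mass of (Mg₀.₁₀Fe₀.₉₀)₃Al₂Si₃O₁₂ = 0.30·24.305 + 2.70·55.845 + 2·26.982 + 3·28.085 + 12·15.999 = 488.280 g/mol.
Each formula unit contains 3 Si, equivalent to 3/1 = 3.0000 mol SiO2.
M(SiO2) = 1×28.085 + 2×15.999 = 60.083 g/mol.
Mass of SiO2 per formula unit = 3.0000 × 60.083 = 180.249 g.
SiO2 wt% = 180.249 / 488.280 × 100 = 36.92%.

36.92 wt%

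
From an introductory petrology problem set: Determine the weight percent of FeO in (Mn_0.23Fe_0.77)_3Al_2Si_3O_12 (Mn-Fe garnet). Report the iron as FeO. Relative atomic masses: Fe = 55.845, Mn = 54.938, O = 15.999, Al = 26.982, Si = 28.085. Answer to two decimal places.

M((Mn_0.23Fe_0.77)_3Al_2Si_3O_12) = 497.116 g/mol; M(FeO) = 71.844 g/mol.
Moles FeO per formula unit = 2.31 Fe ÷ 1 = 2.3100.
FeO fraction = (2.3100 × 71.844) / 497.116 = 165.960/497.116 = 0.3338.

33.38 wt%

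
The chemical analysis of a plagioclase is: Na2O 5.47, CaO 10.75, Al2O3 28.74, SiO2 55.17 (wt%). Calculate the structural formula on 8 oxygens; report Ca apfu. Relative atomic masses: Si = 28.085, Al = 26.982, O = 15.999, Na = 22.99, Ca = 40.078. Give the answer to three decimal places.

Na2O: 5.47/61.979 = 0.08826 mol → 0.17652 mol Na, 0.08826 mol O.
CaO: 10.75/56.077 = 0.19170 mol → 0.19170 mol Ca, 0.19170 mol O.
Al2O3: 28.74/101.961 = 0.28187 mol → 0.56374 mol Al, 0.84561 mol O.
SiO2: 55.17/60.083 = 0.91823 mol → 0.91823 mol Si, 1.83646 mol O.
Total oxygen = 2.96203 mol. Normalization factor = 8/2.96203 = 2.70085.
Ca per 8 O = 0.19170 × 2.70085 = 0.518.

0.518 Ca apfu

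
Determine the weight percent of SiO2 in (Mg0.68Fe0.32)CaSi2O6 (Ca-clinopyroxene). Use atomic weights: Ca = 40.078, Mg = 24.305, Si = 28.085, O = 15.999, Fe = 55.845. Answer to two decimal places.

53.02 wt%

M((Mg0.68Fe0.32)CaSi2O6) = 226.640 g/mol; M(SiO2) = 60.083 g/mol.
Moles SiO2 per formula unit = 2 Si ÷ 1 = 2.0000.
SiO2 fraction = (2.0000 × 60.083) / 226.640 = 120.166/226.640 = 0.5302.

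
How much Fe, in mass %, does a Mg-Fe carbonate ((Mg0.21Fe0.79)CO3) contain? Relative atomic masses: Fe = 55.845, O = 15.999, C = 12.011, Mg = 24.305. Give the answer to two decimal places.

40.39 mass %

Formula mass = 0.21·24.305 + 0.79·55.845 + 1·12.011 + 3·15.999 = 109.230 g/mol, of which 44.118 g is Fe.
So Fe makes up 44.118/109.230 = 0.4039 of the mass, i.e. 40.39%.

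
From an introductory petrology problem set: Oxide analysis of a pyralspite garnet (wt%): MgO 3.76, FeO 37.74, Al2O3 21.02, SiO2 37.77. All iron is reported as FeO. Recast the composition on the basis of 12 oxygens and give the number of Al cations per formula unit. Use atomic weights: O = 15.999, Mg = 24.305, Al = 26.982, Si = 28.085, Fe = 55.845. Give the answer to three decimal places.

1.984 Al apfu

MgO (M=40.304): mol = 0.09329; Mg = 0.09329, O = 0.09329.
FeO (M=71.844): mol = 0.52530; Fe = 0.52530, O = 0.52530.
Al2O3 (M=101.961): mol = 0.20616; Al = 0.41232, O = 0.61848.
SiO2 (M=60.083): mol = 0.62863; Si = 0.62863, O = 1.25726.
ΣO = 2.49433; factor = 12/ΣO = 4.81091.
Al apfu = 0.41232 × 4.81091 = 1.984.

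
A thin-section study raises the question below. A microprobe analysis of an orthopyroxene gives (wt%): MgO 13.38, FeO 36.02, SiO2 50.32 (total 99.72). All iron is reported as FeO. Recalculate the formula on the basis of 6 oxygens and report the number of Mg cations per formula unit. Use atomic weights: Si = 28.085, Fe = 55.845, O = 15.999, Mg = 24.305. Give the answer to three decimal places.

0.794 Mg apfu

13.38 wt% MgO ÷ 40.304 g/mol = 0.33198 mol, giving 0.33198 Mg and 0.33198 O.
36.02 wt% FeO ÷ 71.844 g/mol = 0.50136 mol, giving 0.50136 Fe and 0.50136 O.
50.32 wt% SiO2 ÷ 60.083 g/mol = 0.83751 mol, giving 0.83751 Si and 1.67502 O.
Oxygen sums to 2.50836; scaling by 6/2.50836 = 2.39200 puts the formula on 6 O.
Mg: 0.33198 × 2.39200 = 0.794 atoms per formula unit.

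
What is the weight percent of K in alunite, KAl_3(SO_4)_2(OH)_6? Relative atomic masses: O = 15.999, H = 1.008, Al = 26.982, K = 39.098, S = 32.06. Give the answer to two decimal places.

Formula mass = 1*39.098 + 3*26.982 + 2*32.06 + 14*15.999 + 6*1.008 = 414.198 g/mol, of which 39.098 g is K.
So K makes up 39.098/414.198 = 0.0944 of the mass, i.e. 9.44%.

9.44 mass %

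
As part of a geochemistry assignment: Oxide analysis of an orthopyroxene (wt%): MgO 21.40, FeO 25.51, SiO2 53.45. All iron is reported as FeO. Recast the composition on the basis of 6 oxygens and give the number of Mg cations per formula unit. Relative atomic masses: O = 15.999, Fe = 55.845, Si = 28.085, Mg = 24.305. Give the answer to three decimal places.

21.40 wt% MgO ÷ 40.304 g/mol = 0.53096 mol, giving 0.53096 Mg and 0.53096 O.
25.51 wt% FeO ÷ 71.844 g/mol = 0.35507 mol, giving 0.35507 Fe and 0.35507 O.
53.45 wt% SiO2 ÷ 60.083 g/mol = 0.88960 mol, giving 0.88960 Si and 1.77920 O.
Oxygen sums to 2.66523; scaling by 6/2.66523 = 2.25121 puts the formula on 6 O.
Mg: 0.53096 × 2.25121 = 1.195 atoms per formula unit.

1.195 Mg apfu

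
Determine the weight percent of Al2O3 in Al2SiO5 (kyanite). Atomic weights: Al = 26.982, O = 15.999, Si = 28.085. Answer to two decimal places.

M(Al2SiO5) = 162.044 g/mol; M(Al2O3) = 101.961 g/mol.
Moles Al2O3 per formula unit = 2 Al ÷ 2 = 1.0000.
Al2O3 fraction = (1.0000 × 101.961) / 162.044 = 101.961/162.044 = 0.6292.

62.92 wt%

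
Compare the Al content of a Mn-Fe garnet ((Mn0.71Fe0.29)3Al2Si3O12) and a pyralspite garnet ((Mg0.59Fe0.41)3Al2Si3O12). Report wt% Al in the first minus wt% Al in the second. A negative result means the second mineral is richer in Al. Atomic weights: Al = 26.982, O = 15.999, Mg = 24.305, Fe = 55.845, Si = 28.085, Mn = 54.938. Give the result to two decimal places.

-1.33 percentage points

M((Mn0.71Fe0.29)3Al2Si3O12) = 495.810 g/mol, so wt% Al = 53.964/495.810 × 100 = 10.88%.
M((Mg0.59Fe0.41)3Al2Si3O12) = 441.916 g/mol, so wt% Al = 53.964/441.916 × 100 = 12.21%.
10.88 − 12.21 = -1.33 pp.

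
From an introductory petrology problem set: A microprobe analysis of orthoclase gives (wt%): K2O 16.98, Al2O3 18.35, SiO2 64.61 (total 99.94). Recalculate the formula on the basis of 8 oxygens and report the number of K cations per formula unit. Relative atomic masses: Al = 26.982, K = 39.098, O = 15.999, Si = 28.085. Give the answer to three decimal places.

16.98 wt% K2O ÷ 94.195 g/mol = 0.18026 mol, giving 0.36052 K and 0.18026 O.
18.35 wt% Al2O3 ÷ 101.961 g/mol = 0.17997 mol, giving 0.35994 Al and 0.53991 O.
64.61 wt% SiO2 ÷ 60.083 g/mol = 1.07535 mol, giving 1.07535 Si and 2.15070 O.
Oxygen sums to 2.87087; scaling by 8/2.87087 = 2.78661 puts the formula on 8 O.
K: 0.36052 × 2.78661 = 1.005 atoms per formula unit.

1.005 K apfu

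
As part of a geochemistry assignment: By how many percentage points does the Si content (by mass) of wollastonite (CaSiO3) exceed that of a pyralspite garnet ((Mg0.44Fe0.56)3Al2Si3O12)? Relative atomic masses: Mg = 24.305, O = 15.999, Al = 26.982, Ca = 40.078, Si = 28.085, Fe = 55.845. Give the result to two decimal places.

Si in CaSiO3: molar mass 116.160 g/mol; 1×28.085 = 28.085 g → 24.18 wt%.
Si in (Mg0.44Fe0.56)3Al2Si3O12: molar mass 456.109 g/mol; 3×28.085 = 84.255 g → 18.47 wt%.
Difference = 24.18 − 18.47 = 5.71 percentage points.

5.71 percentage points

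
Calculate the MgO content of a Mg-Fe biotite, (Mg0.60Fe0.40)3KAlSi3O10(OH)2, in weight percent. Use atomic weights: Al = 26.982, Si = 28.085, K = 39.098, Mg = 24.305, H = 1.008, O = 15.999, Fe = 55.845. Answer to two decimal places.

M((Mg0.60Fe0.40)3KAlSi3O10(OH)2) = 455.102 g/mol; M(MgO) = 40.304 g/mol.
Moles MgO per formula unit = 1.80 Mg ÷ 1 = 1.8000.
MgO fraction = (1.8000 × 40.304) / 455.102 = 72.547/455.102 = 0.1594.

15.94 wt%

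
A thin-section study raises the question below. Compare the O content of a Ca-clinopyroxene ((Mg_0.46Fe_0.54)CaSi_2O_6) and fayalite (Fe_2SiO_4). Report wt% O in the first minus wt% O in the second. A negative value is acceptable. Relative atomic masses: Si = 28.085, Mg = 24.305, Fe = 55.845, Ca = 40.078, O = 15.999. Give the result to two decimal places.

First mineral: 95.994 g O in 233.579 g formula = 41.10 wt% O.
Second mineral: 63.996 g O in 203.771 g formula = 31.41 wt% O.
41.10% − 31.41% gives a difference of 9.69 percentage points.

9.69 percentage points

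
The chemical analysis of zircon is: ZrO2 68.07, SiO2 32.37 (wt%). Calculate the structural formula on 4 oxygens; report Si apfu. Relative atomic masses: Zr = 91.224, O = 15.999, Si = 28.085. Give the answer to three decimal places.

0.987 Si apfu

ZrO2: 68.07/123.222 = 0.55242 mol → 0.55242 mol Zr, 1.10484 mol O.
SiO2: 32.37/60.083 = 0.53875 mol → 0.53875 mol Si, 1.07750 mol O.
Total oxygen = 2.18234 mol. Normalization factor = 4/2.18234 = 1.83289.
Si per 4 O = 0.53875 × 1.83289 = 0.987.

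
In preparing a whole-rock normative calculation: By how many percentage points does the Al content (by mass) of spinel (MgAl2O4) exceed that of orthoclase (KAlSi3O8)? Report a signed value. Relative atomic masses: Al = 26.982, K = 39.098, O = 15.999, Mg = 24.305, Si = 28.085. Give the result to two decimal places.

28.24 percentage points

M(MgAl2O4) = 142.265 g/mol, so wt% Al = 53.964/142.265 × 100 = 37.93%.
M(KAlSi3O8) = 278.327 g/mol, so wt% Al = 26.982/278.327 × 100 = 9.69%.
37.93 − 9.69 = 28.24 pp.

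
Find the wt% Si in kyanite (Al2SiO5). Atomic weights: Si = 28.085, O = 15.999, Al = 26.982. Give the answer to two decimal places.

Formula mass = 2×26.982 + 1×28.085 + 5×15.999 = 162.044 g/mol, of which 28.085 g is Si.
So Si makes up 28.085/162.044 = 0.1733 of the mass, i.e. 17.33%.

17.33 wt%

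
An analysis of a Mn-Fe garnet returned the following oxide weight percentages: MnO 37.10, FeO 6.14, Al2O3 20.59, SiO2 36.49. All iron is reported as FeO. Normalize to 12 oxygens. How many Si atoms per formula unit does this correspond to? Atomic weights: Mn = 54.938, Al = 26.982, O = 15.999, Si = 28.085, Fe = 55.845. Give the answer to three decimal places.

MnO: 37.10/70.937 = 0.52300 mol → 0.52300 mol Mn, 0.52300 mol O.
FeO: 6.14/71.844 = 0.08546 mol → 0.08546 mol Fe, 0.08546 mol O.
Al2O3: 20.59/101.961 = 0.20194 mol → 0.40388 mol Al, 0.60582 mol O.
SiO2: 36.49/60.083 = 0.60733 mol → 0.60733 mol Si, 1.21466 mol O.
Total oxygen = 2.42894 mol. Normalization factor = 12/2.42894 = 4.94043.
Si per 12 O = 0.60733 × 4.94043 = 3.000.

3.000 Si apfu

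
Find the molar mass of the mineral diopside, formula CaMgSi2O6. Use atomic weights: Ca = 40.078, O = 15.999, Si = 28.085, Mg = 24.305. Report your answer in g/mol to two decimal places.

216.55 g/mol

M = 1(40.078) + 1(24.305) + 2(28.085) + 6(15.999)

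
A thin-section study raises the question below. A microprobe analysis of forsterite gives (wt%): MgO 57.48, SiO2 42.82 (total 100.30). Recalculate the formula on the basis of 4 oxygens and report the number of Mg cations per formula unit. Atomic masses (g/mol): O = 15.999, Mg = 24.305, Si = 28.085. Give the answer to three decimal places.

57.48 wt% MgO ÷ 40.304 g/mol = 1.42616 mol, giving 1.42616 Mg and 1.42616 O.
42.82 wt% SiO2 ÷ 60.083 g/mol = 0.71268 mol, giving 0.71268 Si and 1.42536 O.
Oxygen sums to 2.85152; scaling by 4/2.85152 = 1.40276 puts the formula on 4 O.
Mg: 1.42616 × 1.40276 = 2.001 atoms per formula unit.

2.001 Mg apfu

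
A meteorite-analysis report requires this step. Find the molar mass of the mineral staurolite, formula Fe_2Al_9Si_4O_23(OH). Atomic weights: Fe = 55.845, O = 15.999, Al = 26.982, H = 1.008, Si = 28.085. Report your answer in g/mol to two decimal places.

851.85 g/mol

The formula mass is the sum 2(55.845) + 9(26.982) + 4(28.085) + 24(15.999) + 1(1.008).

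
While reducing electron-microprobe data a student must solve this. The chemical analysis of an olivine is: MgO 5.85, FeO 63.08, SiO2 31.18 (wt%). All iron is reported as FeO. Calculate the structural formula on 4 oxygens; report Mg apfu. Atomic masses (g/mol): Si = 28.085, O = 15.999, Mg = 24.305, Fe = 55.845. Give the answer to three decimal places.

MgO (M=40.304): mol = 0.14515; Mg = 0.14515, O = 0.14515.
FeO (M=71.844): mol = 0.87801; Fe = 0.87801, O = 0.87801.
SiO2 (M=60.083): mol = 0.51895; Si = 0.51895, O = 1.03790.
ΣO = 2.06106; factor = 4/ΣO = 1.94075.
Mg apfu = 0.14515 × 1.94075 = 0.282.

0.282 Mg apfu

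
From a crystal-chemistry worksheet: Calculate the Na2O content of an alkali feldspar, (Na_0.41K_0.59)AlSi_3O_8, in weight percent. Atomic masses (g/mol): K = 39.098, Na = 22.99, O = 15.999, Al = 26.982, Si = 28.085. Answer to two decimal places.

M((Na_0.41K_0.59)AlSi_3O_8) = 271.723 g/mol; M(Na2O) = 61.979 g/mol.
Moles Na2O per formula unit = 0.41 Na ÷ 2 = 0.2050.
Na2O fraction = (0.2050 × 61.979) / 271.723 = 12.706/271.723 = 0.0468.

4.68 wt%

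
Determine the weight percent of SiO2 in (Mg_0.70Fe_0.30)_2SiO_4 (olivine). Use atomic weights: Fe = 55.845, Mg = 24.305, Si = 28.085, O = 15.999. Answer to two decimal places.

Formula mass = 159.615 g/mol.
1 Si → 1.0000 mol SiO2 per formula unit; M(SiO2) = 60.083, so SiO2 mass = 60.083 g.
60.083/159.615 × 100 = 37.64 wt%.

37.64 wt%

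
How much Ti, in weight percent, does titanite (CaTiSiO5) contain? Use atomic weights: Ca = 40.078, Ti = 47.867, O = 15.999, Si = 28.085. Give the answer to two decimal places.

24.42 weight percent

Molar mass of CaTiSiO5: 1*40.078 + 1*47.867 + 1*28.085 + 5*15.999 = 196.025 g/mol.
Mass of Ti per formula unit: 1 × 47.867 = 47.867 g.
Weight fraction Ti = 47.867 / 196.025 = 0.2442.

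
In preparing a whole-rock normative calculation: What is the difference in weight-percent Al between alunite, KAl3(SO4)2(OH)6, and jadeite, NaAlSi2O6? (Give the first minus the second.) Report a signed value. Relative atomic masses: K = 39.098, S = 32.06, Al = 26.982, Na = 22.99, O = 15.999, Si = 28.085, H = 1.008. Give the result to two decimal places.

First mineral: 80.946 g Al in 414.198 g formula = 19.54 wt% Al.
Second mineral: 26.982 g Al in 202.136 g formula = 13.35 wt% Al.
19.54% − 13.35% gives a difference of 6.19 percentage points.

6.19 percentage points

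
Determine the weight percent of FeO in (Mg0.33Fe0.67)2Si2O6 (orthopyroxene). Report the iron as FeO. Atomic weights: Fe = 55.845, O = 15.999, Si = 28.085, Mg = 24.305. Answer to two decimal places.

Formula mass = 243.038 g/mol.
1.34 Fe → 1.3400 mol FeO per formula unit; M(FeO) = 71.844, so FeO mass = 96.271 g.
96.271/243.038 × 100 = 39.61 wt%.

39.61 wt%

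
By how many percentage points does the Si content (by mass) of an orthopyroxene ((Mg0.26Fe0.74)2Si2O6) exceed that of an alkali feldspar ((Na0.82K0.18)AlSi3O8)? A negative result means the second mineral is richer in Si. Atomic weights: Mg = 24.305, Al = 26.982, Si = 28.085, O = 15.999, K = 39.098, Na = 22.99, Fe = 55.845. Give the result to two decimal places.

First mineral: 56.170 g Si in 247.453 g formula = 22.70 wt% Si.
Second mineral: 84.255 g Si in 265.118 g formula = 31.78 wt% Si.
22.70% − 31.78% gives a difference of -9.08 percentage points.

-9.08 percentage points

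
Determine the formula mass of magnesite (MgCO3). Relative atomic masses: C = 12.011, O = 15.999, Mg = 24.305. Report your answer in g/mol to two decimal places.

84.31 g/mol

Mg: 1 × 24.305 = 24.3050
C: 1 × 12.011 = 12.0110
O: 3 × 15.999 = 47.9970
Summing the contributions gives the formula mass.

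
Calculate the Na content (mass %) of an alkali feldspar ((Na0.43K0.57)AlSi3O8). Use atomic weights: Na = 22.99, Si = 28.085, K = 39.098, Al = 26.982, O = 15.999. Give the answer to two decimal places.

3.64 mass %

Formula mass = 0.43·22.99 + 0.57·39.098 + 1·26.982 + 3·28.085 + 8·15.999 = 271.401 g/mol, of which 9.886 g is Na.
So Na makes up 9.886/271.401 = 0.0364 of the mass, i.e. 3.64%.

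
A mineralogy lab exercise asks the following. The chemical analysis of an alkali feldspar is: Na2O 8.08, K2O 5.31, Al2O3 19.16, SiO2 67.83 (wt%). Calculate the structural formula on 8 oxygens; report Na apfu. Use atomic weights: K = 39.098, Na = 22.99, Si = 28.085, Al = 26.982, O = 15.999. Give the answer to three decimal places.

8.08 wt% Na2O ÷ 61.979 g/mol = 0.13037 mol, giving 0.26074 Na and 0.13037 O.
5.31 wt% K2O ÷ 94.195 g/mol = 0.05637 mol, giving 0.11274 K and 0.05637 O.
19.16 wt% Al2O3 ÷ 101.961 g/mol = 0.18791 mol, giving 0.37582 Al and 0.56373 O.
67.83 wt% SiO2 ÷ 60.083 g/mol = 1.12894 mol, giving 1.12894 Si and 2.25788 O.
Oxygen sums to 3.00835; scaling by 8/3.00835 = 2.65927 puts the formula on 8 O.
Na: 0.26074 × 2.65927 = 0.693 atoms per formula unit.

0.693 Na apfu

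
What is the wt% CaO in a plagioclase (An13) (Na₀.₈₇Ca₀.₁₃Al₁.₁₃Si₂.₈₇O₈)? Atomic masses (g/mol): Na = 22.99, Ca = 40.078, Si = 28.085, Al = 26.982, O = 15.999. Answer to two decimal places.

2.76 wt%

Molar mass of Na₀.₈₇Ca₀.₁₃Al₁.₁₃Si₂.₈₇O₈ = 0.87×22.99 + 0.13×40.078 + 1.13×26.982 + 2.87×28.085 + 8×15.999 = 264.297 g/mol.
Each formula unit contains 0.13 Ca, equivalent to 0.13/1 = 0.1300 mol CaO.
M(CaO) = 1×40.078 + 1×15.999 = 56.077 g/mol.
Mass of CaO per formula unit = 0.1300 × 56.077 = 7.290 g.
CaO wt% = 7.290 / 264.297 × 100 = 2.76%.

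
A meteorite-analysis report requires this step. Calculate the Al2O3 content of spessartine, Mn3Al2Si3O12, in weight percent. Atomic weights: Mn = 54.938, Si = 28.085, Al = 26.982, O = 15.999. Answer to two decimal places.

Formula mass = 495.021 g/mol.
2 Al → 1.0000 mol Al2O3 per formula unit; M(Al2O3) = 101.961, so Al2O3 mass = 101.961 g.
101.961/495.021 × 100 = 20.60 wt%.

20.60 wt%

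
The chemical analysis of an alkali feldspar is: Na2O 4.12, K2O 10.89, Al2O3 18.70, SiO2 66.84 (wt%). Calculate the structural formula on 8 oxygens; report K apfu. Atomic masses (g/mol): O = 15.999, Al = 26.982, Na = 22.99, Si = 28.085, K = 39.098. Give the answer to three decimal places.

0.626 K apfu

4.12 wt% Na2O ÷ 61.979 g/mol = 0.06647 mol, giving 0.13294 Na and 0.06647 O.
10.89 wt% K2O ÷ 94.195 g/mol = 0.11561 mol, giving 0.23122 K and 0.11561 O.
18.70 wt% Al2O3 ÷ 101.961 g/mol = 0.18340 mol, giving 0.36680 Al and 0.55020 O.
66.84 wt% SiO2 ÷ 60.083 g/mol = 1.11246 mol, giving 1.11246 Si and 2.22492 O.
Oxygen sums to 2.95720; scaling by 8/2.95720 = 2.70526 puts the formula on 8 O.
K: 0.23122 × 2.70526 = 0.626 atoms per formula unit.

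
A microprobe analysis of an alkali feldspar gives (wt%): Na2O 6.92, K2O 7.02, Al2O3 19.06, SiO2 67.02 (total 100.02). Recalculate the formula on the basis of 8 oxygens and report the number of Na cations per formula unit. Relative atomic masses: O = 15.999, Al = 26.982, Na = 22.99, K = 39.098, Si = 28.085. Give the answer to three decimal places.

0.600 Na apfu

6.92 wt% Na2O ÷ 61.979 g/mol = 0.11165 mol, giving 0.22330 Na and 0.11165 O.
7.02 wt% K2O ÷ 94.195 g/mol = 0.07453 mol, giving 0.14906 K and 0.07453 O.
19.06 wt% Al2O3 ÷ 101.961 g/mol = 0.18693 mol, giving 0.37386 Al and 0.56079 O.
67.02 wt% SiO2 ÷ 60.083 g/mol = 1.11546 mol, giving 1.11546 Si and 2.23092 O.
Oxygen sums to 2.97789; scaling by 8/2.97789 = 2.68647 puts the formula on 8 O.
Na: 0.22330 × 2.68647 = 0.600 atoms per formula unit.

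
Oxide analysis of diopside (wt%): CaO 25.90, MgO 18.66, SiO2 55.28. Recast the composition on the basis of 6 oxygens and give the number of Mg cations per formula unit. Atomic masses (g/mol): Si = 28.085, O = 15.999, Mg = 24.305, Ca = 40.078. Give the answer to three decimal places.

CaO (M=56.077): mol = 0.46186; Ca = 0.46186, O = 0.46186.
MgO (M=40.304): mol = 0.46298; Mg = 0.46298, O = 0.46298.
SiO2 (M=60.083): mol = 0.92006; Si = 0.92006, O = 1.84012.
ΣO = 2.76496; factor = 6/ΣO = 2.17001.
Mg apfu = 0.46298 × 2.17001 = 1.005.

1.005 Mg apfu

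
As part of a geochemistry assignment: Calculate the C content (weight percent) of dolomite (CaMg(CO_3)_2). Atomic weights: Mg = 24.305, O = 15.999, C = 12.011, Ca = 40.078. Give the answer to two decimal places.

13.03 weight percent

Molar mass of CaMg(CO_3)_2: 1·40.078 + 1·24.305 + 2·12.011 + 6·15.999 = 184.399 g/mol.
Mass of C per formula unit: 2 × 12.011 = 24.022 g.
Weight fraction C = 24.022 / 184.399 = 0.1303.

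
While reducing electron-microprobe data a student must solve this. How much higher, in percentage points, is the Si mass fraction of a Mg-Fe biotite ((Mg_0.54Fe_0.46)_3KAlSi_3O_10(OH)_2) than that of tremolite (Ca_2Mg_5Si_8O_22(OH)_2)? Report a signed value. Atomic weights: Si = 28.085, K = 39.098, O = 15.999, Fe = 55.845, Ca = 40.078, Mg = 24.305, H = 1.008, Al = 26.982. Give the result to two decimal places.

M((Mg_0.54Fe_0.46)_3KAlSi_3O_10(OH)_2) = 460.779 g/mol, so wt% Si = 84.255/460.779 × 100 = 18.29%.
M(Ca_2Mg_5Si_8O_22(OH)_2) = 812.353 g/mol, so wt% Si = 224.680/812.353 × 100 = 27.66%.
18.29 − 27.66 = -9.37 pp.

-9.37 percentage points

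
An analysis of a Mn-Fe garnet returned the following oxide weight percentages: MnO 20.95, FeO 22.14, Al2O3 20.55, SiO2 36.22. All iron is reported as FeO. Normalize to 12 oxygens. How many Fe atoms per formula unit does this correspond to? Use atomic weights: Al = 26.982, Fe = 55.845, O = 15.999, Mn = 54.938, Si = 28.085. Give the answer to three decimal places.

MnO (M=70.937): mol = 0.29533; Mn = 0.29533, O = 0.29533.
FeO (M=71.844): mol = 0.30817; Fe = 0.30817, O = 0.30817.
Al2O3 (M=101.961): mol = 0.20155; Al = 0.40310, O = 0.60465.
SiO2 (M=60.083): mol = 0.60283; Si = 0.60283, O = 1.20566.
ΣO = 2.41381; factor = 12/ΣO = 4.97139.
Fe apfu = 0.30817 × 4.97139 = 1.532.

1.532 Fe apfu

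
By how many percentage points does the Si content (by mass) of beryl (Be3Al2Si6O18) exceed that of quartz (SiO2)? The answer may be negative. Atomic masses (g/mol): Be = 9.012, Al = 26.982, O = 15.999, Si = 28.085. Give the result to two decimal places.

M(Be3Al2Si6O18) = 537.492 g/mol, so wt% Si = 168.510/537.492 × 100 = 31.35%.
M(SiO2) = 60.083 g/mol, so wt% Si = 28.085/60.083 × 100 = 46.74%.
31.35 − 46.74 = -15.39 pp.

-15.39 percentage points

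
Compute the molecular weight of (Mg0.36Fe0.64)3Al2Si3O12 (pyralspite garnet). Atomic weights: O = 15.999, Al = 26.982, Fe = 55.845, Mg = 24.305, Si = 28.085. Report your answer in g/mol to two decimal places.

The formula mass is the sum 1.08×24.305 + 1.92×55.845 + 2×26.982 + 3×28.085 + 12×15.999.

463.68 g/mol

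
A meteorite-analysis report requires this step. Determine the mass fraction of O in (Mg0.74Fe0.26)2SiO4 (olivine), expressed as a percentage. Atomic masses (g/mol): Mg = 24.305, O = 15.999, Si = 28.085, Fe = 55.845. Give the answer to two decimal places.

40.74 mass %

Formula mass = 1.48×24.305 + 0.52×55.845 + 1×28.085 + 4×15.999 = 157.092 g/mol, of which 63.996 g is O.
So O makes up 63.996/157.092 = 0.4074 of the mass, i.e. 40.74%.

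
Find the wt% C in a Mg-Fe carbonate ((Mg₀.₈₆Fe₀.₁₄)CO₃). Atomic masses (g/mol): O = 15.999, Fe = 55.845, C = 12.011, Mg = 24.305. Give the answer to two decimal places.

13.54 weight percent

Molar mass of (Mg₀.₈₆Fe₀.₁₄)CO₃: 0.86×24.305 + 0.14×55.845 + 1×12.011 + 3×15.999 = 88.729 g/mol.
Mass of C per formula unit: 1 × 12.011 = 12.011 g.
Weight fraction C = 12.011 / 88.729 = 0.1354.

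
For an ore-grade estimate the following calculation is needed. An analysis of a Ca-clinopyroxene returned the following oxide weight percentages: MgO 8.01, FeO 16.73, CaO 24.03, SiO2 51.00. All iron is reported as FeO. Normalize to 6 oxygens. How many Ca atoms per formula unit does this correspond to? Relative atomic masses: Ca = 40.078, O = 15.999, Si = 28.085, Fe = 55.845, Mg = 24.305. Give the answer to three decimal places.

8.01 wt% MgO ÷ 40.304 g/mol = 0.19874 mol, giving 0.19874 Mg and 0.19874 O.
16.73 wt% FeO ÷ 71.844 g/mol = 0.23287 mol, giving 0.23287 Fe and 0.23287 O.
24.03 wt% CaO ÷ 56.077 g/mol = 0.42852 mol, giving 0.42852 Ca and 0.42852 O.
51.00 wt% SiO2 ÷ 60.083 g/mol = 0.84883 mol, giving 0.84883 Si and 1.69766 O.
Oxygen sums to 2.55779; scaling by 6/2.55779 = 2.34578 puts the formula on 6 O.
Ca: 0.42852 × 2.34578 = 1.005 atoms per formula unit.

1.005 Ca apfu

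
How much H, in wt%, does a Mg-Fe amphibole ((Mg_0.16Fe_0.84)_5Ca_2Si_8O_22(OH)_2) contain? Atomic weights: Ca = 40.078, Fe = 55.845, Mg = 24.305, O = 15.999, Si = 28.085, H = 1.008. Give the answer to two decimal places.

0.21 wt%

Molar mass of (Mg_0.16Fe_0.84)_5Ca_2Si_8O_22(OH)_2: 0.80*24.305 + 4.20*55.845 + 2*40.078 + 8*28.085 + 24*15.999 + 2*1.008 = 944.821 g/mol.
Mass of H per formula unit: 2 × 1.008 = 2.016 g.
Weight fraction H = 2.016 / 944.821 = 0.0021.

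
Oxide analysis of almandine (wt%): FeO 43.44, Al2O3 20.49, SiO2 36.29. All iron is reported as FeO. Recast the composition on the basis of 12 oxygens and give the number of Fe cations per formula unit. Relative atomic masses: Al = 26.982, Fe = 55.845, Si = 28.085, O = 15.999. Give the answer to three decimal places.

43.44 wt% FeO ÷ 71.844 g/mol = 0.60464 mol, giving 0.60464 Fe and 0.60464 O.
20.49 wt% Al2O3 ÷ 101.961 g/mol = 0.20096 mol, giving 0.40192 Al and 0.60288 O.
36.29 wt% SiO2 ÷ 60.083 g/mol = 0.60400 mol, giving 0.60400 Si and 1.20800 O.
Oxygen sums to 2.41552; scaling by 12/2.41552 = 4.96787 puts the formula on 12 O.
Fe: 0.60464 × 4.96787 = 3.004 atoms per formula unit.

3.004 Fe apfu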